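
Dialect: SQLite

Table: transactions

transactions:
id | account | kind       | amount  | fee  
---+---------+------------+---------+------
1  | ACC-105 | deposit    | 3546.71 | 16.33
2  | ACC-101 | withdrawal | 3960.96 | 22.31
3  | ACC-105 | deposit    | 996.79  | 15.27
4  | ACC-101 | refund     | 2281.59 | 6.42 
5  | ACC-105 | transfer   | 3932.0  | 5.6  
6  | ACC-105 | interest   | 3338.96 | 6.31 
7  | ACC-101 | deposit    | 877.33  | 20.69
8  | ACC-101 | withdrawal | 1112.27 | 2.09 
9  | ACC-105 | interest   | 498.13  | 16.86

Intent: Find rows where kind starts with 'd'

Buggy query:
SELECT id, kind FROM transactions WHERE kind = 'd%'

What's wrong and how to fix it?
Bug: Wildcards only work with LIKE; '=' treats '%' as a literal character

Fix: Replace '=' with LIKE so 'd%' is treated as a pattern

Corrected query:
SELECT id, kind FROM transactions WHERE kind LIKE 'd%'

Result:
id | kind   
---+--------
1  | deposit
3  | deposit
7  | deposit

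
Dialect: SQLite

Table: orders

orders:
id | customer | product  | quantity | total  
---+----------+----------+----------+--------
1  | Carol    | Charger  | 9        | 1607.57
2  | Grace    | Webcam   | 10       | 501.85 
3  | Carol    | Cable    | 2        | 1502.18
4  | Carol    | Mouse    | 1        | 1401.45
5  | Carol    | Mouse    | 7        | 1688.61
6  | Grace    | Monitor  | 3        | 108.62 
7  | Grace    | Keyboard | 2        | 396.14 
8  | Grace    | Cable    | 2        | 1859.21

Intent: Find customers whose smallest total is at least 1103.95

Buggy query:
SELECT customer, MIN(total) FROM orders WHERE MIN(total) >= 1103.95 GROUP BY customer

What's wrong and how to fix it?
Bug: Aggregates like MIN are computed per group after WHERE runs

Fix: Use HAVING for the per-group MIN condition

Corrected query:
SELECT customer, MIN(total) FROM orders GROUP BY customer HAVING MIN(total) >= 1103.95

Result:
customer | MIN(total)
---------+-----------
Carol    | 1401.45   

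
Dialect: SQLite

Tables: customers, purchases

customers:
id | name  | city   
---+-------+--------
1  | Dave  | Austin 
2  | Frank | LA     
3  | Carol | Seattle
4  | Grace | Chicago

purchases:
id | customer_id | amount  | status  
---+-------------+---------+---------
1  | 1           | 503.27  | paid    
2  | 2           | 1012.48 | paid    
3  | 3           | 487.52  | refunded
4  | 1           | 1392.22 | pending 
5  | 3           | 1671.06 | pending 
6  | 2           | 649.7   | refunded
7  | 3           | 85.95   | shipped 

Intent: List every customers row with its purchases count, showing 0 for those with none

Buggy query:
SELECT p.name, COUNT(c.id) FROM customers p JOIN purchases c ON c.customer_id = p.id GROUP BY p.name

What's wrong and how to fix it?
Bug: An inner join excludes parents with zero children

Fix: Use LEFT JOIN so parents without children still appear (COUNT(c.id) gives 0)

Corrected query:
SELECT p.name, COUNT(c.id) FROM customers p LEFT JOIN purchases c ON c.customer_id = p.id GROUP BY p.name

Result:
name  | COUNT(c.id)
------+------------
Carol | 3          
Dave  | 2          
Frank | 2          
Grace | 0          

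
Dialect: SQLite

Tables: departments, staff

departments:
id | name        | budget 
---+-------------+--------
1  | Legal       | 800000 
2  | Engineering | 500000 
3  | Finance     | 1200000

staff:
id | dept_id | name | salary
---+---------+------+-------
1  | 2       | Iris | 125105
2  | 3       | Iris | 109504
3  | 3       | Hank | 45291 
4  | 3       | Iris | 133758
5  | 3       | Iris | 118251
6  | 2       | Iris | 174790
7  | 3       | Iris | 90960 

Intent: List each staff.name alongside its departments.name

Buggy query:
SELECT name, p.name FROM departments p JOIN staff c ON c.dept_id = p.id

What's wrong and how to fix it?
Bug: Both tables have a 'name' column; the unqualified reference is ambiguous

Fix: Qualify the column with its table alias (c.name)

Corrected query:
SELECT c.name, p.name FROM departments p JOIN staff c ON c.dept_id = p.id

Result:
name | name       
-----+------------
Iris | Engineering
Iris | Finance    
Hank | Finance    
Iris | Finance    
Iris | Finance    
Iris | Engineering
Iris | Finance    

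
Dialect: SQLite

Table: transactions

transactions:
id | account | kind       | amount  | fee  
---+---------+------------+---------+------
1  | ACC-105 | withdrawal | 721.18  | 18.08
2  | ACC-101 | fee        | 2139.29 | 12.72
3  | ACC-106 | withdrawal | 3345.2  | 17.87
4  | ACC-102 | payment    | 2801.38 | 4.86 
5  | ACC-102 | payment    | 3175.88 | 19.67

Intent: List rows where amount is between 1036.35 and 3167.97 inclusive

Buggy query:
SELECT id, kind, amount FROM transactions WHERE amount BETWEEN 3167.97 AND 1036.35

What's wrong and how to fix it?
Bug: BETWEEN expects the lower bound first; with 3167.97 AND 1036.35 the range is empty

Fix: Swap the bounds so the smaller value comes first

Corrected query:
SELECT id, kind, amount FROM transactions WHERE amount BETWEEN 1036.35 AND 3167.97

Result:
id | kind    | amount 
---+---------+--------
2  | fee     | 2139.29
4  | payment | 2801.38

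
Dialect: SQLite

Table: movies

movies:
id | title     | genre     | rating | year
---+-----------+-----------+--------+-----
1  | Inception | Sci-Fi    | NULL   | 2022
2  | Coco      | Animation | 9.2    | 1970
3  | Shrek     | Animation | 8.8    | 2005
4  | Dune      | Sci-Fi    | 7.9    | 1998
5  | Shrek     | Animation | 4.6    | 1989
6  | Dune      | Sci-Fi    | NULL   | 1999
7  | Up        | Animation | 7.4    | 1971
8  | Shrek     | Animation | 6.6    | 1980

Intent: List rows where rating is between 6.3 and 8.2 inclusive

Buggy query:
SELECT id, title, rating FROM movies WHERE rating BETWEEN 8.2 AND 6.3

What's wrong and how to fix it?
Bug: BETWEEN expects the lower bound first; with 8.2 AND 6.3 the range is empty

Fix: Swap the bounds so the smaller value comes first

Corrected query:
SELECT id, title, rating FROM movies WHERE rating BETWEEN 6.3 AND 8.2

Result:
id | title | rating
---+-------+-------
4  | Dune  | 7.9   
7  | Up    | 7.4   
8  | Shrek | 6.6   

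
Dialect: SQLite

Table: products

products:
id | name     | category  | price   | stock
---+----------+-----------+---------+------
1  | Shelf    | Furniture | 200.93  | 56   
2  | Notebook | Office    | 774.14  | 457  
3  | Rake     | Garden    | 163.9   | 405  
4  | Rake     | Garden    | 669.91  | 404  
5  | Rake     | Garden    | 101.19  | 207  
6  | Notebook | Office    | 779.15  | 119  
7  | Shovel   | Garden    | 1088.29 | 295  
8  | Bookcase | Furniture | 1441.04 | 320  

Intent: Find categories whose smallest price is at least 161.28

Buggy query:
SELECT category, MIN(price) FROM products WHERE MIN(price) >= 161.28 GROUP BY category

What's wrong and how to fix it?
Bug: MIN() in WHERE is a misuse of aggregate

Fix: Replace WHERE with HAVING after the GROUP BY

Corrected query:
SELECT category, MIN(price) FROM products GROUP BY category HAVING MIN(price) >= 161.28

Result:
category  | MIN(price)
----------+-----------
Furniture | 200.93    
Office    | 774.14    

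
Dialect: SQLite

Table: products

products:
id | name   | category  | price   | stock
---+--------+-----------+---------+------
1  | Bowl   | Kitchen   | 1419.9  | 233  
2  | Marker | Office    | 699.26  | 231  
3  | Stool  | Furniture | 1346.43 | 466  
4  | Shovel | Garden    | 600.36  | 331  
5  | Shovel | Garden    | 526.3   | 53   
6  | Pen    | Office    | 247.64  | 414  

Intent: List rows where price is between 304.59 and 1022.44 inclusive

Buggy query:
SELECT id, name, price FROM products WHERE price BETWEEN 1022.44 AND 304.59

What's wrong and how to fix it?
Bug: The bounds are reversed; BETWEEN a AND b requires a <= b to match anything

Fix: Write BETWEEN 304.59 AND 1022.44

Corrected query:
SELECT id, name, price FROM products WHERE price BETWEEN 304.59 AND 1022.44

Result:
id | name   | price 
---+--------+-------
2  | Marker | 699.26
4  | Shovel | 600.36
5  | Shovel | 526.3 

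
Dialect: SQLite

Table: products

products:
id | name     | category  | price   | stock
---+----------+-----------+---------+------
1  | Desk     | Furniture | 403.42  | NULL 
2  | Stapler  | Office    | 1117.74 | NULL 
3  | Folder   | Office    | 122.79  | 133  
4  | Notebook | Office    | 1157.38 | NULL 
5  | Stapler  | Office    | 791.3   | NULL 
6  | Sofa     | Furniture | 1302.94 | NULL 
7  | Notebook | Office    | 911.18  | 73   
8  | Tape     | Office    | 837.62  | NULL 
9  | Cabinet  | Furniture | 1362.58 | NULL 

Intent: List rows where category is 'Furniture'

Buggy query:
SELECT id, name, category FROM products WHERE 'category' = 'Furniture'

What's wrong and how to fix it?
Bug: 'category' in single quotes is a string literal, not the column; the comparison is literal-vs-literal and never true

Fix: Remove the quotes around the column name (or use double quotes for an identifier)

Corrected query:
SELECT id, name, category FROM products WHERE category = 'Furniture'

Result:
id | name    | category 
---+---------+----------
1  | Desk    | Furniture
6  | Sofa    | Furniture
9  | Cabinet | Furniture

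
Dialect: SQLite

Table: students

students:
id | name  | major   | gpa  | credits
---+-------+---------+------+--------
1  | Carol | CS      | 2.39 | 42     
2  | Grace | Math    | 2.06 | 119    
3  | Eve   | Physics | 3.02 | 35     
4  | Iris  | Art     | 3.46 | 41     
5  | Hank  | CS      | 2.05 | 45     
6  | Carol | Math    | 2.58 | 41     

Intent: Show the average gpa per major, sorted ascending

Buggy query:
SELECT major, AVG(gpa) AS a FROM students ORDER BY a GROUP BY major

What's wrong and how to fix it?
Bug: ORDER BY appears before GROUP BY; SQL clause order requires GROUP BY first

Fix: Move ORDER BY to the end, after GROUP BY

Corrected query:
SELECT major, AVG(gpa) AS a FROM students GROUP BY major ORDER BY a

Result:
major   | a   
--------+-----
CS      | 2.22
Math    | 2.32
Physics | 3.02
Art     | 3.46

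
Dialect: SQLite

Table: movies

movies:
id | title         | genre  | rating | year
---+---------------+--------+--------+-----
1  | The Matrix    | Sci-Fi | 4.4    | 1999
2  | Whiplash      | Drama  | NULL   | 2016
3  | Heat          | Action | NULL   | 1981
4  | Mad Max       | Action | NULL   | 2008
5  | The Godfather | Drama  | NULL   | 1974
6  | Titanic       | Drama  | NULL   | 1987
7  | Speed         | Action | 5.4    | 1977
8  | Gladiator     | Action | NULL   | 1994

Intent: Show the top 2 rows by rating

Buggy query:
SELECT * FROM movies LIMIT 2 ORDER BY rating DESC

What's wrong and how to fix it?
Bug: LIMIT must come after ORDER BY

Fix: Sort with ORDER BY, then apply LIMIT

Corrected query:
SELECT * FROM movies ORDER BY rating DESC LIMIT 2

Result:
id | title      | genre  | rating | year
---+------------+--------+--------+-----
7  | Speed      | Action | 5.4    | 1977
1  | The Matrix | Sci-Fi | 4.4    | 1999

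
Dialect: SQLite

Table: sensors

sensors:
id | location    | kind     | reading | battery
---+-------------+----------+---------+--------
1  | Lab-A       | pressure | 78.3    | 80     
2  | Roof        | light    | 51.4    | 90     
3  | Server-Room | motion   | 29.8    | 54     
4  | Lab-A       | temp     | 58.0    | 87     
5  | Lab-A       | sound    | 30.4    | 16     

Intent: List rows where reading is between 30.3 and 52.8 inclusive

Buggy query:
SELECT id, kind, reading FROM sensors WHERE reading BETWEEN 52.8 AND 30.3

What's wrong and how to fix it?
Bug: BETWEEN expects the lower bound first; with 52.8 AND 30.3 the range is empty

Fix: Write BETWEEN 30.3 AND 52.8

Corrected query:
SELECT id, kind, reading FROM sensors WHERE reading BETWEEN 30.3 AND 52.8

Result:
id | kind  | reading
---+-------+--------
2  | light | 51.4   
5  | sound | 30.4   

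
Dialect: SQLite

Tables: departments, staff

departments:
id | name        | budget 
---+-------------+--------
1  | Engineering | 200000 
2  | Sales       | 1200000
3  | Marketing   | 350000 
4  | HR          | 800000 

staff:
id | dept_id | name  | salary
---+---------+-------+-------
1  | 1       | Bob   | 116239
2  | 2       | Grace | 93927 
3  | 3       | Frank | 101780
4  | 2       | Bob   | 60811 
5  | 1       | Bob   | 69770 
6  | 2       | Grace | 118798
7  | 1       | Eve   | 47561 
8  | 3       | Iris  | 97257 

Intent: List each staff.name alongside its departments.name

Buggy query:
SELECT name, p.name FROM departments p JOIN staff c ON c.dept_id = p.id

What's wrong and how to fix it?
Bug: 'name' exists in both joined tables, so the database can't tell which one is meant

Fix: Prefix ambiguous columns with the table alias

Corrected query:
SELECT c.name, p.name FROM departments p JOIN staff c ON c.dept_id = p.id

Result:
name  | name       
------+------------
Bob   | Engineering
Grace | Sales      
Frank | Marketing  
Bob   | Sales      
Bob   | Engineering
Grace | Sales      
Eve   | Engineering
Iris  | Marketing  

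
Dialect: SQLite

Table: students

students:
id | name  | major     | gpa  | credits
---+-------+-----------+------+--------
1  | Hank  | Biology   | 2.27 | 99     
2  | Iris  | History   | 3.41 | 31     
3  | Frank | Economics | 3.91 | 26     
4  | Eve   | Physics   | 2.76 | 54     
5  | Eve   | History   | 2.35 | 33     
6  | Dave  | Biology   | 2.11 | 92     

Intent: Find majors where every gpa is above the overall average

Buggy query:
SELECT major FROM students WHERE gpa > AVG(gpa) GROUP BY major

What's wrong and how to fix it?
Bug: AVG() is an aggregate; it can't sit directly in WHERE

Fix: Use a subquery for AVG and a HAVING MIN(...) filter so the condition holds for every row in the group

Corrected query:
SELECT major FROM students GROUP BY major HAVING MIN(gpa) > (SELECT AVG(gpa) FROM students)

Result:
major    
---------
Economics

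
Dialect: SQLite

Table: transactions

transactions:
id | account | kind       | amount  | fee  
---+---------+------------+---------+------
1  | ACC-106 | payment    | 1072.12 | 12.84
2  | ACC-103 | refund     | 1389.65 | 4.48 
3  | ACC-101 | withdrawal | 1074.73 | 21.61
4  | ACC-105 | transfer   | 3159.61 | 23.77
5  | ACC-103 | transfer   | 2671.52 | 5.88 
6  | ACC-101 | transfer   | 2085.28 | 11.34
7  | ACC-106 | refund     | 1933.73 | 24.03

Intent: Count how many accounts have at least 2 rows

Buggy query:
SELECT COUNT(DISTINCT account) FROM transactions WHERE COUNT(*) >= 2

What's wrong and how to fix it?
Bug: COUNT(*) cannot appear in WHERE; the per-group count doesn't exist yet

Fix: Use a subquery that GROUPs and filters with HAVING, then count its rows

Corrected query:
SELECT COUNT(*) FROM (SELECT account FROM transactions GROUP BY account HAVING COUNT(*) >= 2)

Result:
COUNT(*)
--------
3       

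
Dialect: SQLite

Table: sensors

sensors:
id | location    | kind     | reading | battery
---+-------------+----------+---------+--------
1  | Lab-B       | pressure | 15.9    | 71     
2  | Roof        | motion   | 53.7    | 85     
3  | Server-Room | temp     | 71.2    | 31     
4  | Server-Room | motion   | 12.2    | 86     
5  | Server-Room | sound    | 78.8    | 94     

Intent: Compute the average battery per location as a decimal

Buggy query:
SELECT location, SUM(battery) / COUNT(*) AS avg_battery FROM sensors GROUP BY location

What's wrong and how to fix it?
Bug: Both operands are integers, so '/' performs integer division and truncates

Fix: Cast one side to REAL so the division keeps the fractional part

Corrected query:
SELECT location, SUM(battery) * 1.0 / COUNT(*) AS avg_battery FROM sensors GROUP BY location

Result:
location    | avg_battery
------------+------------
Lab-B       | 71         
Roof        | 85         
Server-Room | 70.333333  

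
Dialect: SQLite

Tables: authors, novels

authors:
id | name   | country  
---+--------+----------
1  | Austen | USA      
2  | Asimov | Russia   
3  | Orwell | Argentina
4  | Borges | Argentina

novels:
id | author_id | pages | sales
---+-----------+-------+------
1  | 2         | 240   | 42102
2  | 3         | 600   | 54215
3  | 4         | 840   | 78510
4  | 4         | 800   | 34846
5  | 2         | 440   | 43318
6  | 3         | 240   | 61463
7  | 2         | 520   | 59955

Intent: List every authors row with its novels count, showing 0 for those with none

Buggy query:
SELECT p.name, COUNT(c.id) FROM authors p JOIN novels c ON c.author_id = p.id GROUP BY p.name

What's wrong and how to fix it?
Bug: An inner join excludes parents with zero children

Fix: Use LEFT JOIN so parents without children still appear (COUNT(c.id) gives 0)

Corrected query:
SELECT p.name, COUNT(c.id) FROM authors p LEFT JOIN novels c ON c.author_id = p.id GROUP BY p.name

Result:
name   | COUNT(c.id)
-------+------------
Asimov | 3          
Austen | 0          
Borges | 2          
Orwell | 2          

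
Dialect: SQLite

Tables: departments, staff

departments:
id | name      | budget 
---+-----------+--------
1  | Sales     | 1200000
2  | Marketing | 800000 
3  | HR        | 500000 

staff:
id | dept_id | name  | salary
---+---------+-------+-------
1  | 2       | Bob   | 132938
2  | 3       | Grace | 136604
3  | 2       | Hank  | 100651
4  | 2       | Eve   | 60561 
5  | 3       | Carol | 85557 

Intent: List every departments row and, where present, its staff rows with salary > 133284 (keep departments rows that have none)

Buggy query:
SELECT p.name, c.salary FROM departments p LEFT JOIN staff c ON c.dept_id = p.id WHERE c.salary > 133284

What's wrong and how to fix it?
Bug: A WHERE condition on the right-hand table after LEFT JOIN drops unmatched parents

Fix: Put 'c.salary > 133284' in the JOIN's ON clause instead of WHERE

Corrected query:
SELECT p.name, c.salary FROM departments p LEFT JOIN staff c ON c.dept_id = p.id AND c.salary > 133284

Result:
name      | salary
----------+-------
Sales     | NULL  
Marketing | NULL  
HR        | 136604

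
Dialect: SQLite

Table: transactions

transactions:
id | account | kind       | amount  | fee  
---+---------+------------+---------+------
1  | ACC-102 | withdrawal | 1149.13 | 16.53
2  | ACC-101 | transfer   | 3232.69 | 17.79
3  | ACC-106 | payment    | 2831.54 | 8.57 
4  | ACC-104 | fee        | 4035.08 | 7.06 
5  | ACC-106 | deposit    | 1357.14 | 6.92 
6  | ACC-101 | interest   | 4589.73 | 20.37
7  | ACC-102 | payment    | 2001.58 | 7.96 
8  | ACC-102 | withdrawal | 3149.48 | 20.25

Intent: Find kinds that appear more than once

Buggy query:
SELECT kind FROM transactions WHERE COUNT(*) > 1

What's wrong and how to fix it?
Bug: COUNT(*) is an aggregate and cannot be used in WHERE

Fix: Group first, then use HAVING for the count condition

Corrected query:
SELECT kind FROM transactions GROUP BY kind HAVING COUNT(*) > 1

Result:
kind      
----------
payment   
withdrawal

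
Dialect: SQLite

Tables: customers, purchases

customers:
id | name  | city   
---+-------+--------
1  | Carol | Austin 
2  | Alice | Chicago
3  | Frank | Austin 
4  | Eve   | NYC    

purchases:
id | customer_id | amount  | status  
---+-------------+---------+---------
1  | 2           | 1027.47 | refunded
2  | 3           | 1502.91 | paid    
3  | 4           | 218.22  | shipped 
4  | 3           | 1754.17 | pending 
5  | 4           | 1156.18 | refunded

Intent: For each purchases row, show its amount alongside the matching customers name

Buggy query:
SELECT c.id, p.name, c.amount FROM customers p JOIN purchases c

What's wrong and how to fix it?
Bug: JOIN with no ON clause produces a cartesian product; every purchases row pairs with every customers row

Fix: Add ON c.customer_id = p.id to the JOIN

Corrected query:
SELECT c.id, p.name, c.amount FROM customers p JOIN purchases c ON c.customer_id = p.id

Result:
id | name  | amount 
---+-------+--------
1  | Alice | 1027.47
2  | Frank | 1502.91
3  | Eve   | 218.22 
4  | Frank | 1754.17
5  | Eve   | 1156.18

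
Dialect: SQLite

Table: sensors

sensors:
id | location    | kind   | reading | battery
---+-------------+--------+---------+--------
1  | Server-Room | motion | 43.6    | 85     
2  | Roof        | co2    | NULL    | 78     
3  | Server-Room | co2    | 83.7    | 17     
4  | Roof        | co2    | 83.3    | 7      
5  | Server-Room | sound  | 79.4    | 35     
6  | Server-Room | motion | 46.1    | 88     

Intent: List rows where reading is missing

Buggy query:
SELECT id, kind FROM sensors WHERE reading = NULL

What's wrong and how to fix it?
Bug: Comparing to NULL with '=' never matches; NULL = NULL is unknown, not true

Fix: Use IS NULL to test for NULL

Corrected query:
SELECT id, kind FROM sensors WHERE reading IS NULL

Result:
id | kind
---+-----
2  | co2 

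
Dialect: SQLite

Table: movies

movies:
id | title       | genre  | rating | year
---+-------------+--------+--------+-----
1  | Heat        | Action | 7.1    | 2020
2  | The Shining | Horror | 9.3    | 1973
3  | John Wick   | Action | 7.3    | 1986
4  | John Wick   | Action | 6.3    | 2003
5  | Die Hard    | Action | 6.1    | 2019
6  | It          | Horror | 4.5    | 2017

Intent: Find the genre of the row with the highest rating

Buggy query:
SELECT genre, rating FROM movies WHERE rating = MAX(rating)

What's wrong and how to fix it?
Bug: MAX(rating) is an aggregate and cannot be used directly in WHERE

Fix: Wrap MAX in a scalar subquery so WHERE compares against a single value

Corrected query:
SELECT genre, rating FROM movies WHERE rating = (SELECT MAX(rating) FROM movies)

Result:
genre  | rating
-------+-------
Horror | 9.3   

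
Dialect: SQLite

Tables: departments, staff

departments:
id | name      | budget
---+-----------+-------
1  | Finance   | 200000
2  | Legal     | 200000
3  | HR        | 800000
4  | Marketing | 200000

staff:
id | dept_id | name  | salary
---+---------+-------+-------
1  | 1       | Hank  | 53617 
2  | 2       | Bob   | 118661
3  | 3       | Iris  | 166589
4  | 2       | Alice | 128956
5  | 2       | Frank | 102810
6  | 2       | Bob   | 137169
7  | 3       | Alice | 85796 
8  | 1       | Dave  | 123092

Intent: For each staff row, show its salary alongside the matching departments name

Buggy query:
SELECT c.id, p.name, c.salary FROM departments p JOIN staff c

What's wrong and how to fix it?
Bug: Missing join condition: each staff row is matched to all departments rows instead of just its own

Fix: Add ON c.dept_id = p.id to the JOIN

Corrected query:
SELECT c.id, p.name, c.salary FROM departments p JOIN staff c ON c.dept_id = p.id

Result:
id | name    | salary
---+---------+-------
1  | Finance | 53617 
2  | Legal   | 118661
3  | HR      | 166589
4  | Legal   | 128956
5  | Legal   | 102810
6  | Legal   | 137169
7  | HR      | 85796 
8  | Finance | 123092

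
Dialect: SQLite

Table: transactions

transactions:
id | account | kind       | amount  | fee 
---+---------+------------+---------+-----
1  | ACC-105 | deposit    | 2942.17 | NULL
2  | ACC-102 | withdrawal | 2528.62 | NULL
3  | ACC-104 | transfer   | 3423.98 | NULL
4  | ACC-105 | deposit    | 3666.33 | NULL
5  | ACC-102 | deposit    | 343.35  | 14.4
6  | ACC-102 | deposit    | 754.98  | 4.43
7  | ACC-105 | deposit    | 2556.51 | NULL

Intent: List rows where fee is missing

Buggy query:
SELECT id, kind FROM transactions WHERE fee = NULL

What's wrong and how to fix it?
Bug: '= NULL' is always unknown in SQL three-valued logic, so no rows match

Fix: Use IS NULL to test for NULL

Corrected query:
SELECT id, kind FROM transactions WHERE fee IS NULL

Result:
id | kind      
---+-----------
1  | deposit   
2  | withdrawal
3  | transfer  
4  | deposit   
7  | deposit   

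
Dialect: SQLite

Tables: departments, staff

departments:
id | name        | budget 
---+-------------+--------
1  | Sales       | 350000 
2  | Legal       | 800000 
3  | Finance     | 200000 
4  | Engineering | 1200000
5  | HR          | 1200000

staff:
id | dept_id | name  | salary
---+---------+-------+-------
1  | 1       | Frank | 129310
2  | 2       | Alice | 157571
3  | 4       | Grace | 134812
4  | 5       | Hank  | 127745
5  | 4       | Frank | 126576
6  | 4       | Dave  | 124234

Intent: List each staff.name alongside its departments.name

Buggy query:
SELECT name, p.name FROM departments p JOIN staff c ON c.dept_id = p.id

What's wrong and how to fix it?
Bug: Both tables have a 'name' column; the unqualified reference is ambiguous

Fix: Qualify the column with its table alias (c.name)

Corrected query:
SELECT c.name, p.name FROM departments p JOIN staff c ON c.dept_id = p.id

Result:
name  | name       
------+------------
Frank | Sales      
Alice | Legal      
Grace | Engineering
Hank  | HR         
Frank | Engineering
Dave  | Engineering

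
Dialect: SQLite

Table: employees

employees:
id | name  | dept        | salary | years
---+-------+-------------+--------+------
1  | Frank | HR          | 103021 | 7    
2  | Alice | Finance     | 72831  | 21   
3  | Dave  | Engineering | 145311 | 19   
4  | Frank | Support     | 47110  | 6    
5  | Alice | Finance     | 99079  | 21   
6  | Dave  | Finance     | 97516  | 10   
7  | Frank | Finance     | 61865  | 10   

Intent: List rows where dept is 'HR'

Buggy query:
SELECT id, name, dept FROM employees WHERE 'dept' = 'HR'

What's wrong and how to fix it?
Bug: 'dept' in single quotes is a string literal, not the column; the comparison is literal-vs-literal and never true

Fix: Reference the column as dept without single quotes

Corrected query:
SELECT id, name, dept FROM employees WHERE dept = 'HR'

Result:
id | name  | dept
---+-------+-----
1  | Frank | HR  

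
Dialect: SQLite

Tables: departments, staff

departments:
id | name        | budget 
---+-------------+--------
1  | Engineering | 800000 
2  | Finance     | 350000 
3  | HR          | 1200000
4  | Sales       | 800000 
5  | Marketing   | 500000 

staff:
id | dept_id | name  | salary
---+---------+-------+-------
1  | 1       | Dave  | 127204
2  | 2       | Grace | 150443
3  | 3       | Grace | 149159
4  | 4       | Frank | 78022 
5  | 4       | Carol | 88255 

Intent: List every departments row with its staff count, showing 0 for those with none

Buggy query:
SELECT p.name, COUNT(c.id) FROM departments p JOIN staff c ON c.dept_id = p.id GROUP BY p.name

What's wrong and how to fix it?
Bug: An inner join excludes parents with zero children

Fix: Switch to LEFT JOIN to retain unmatched parent rows

Corrected query:
SELECT p.name, COUNT(c.id) FROM departments p LEFT JOIN staff c ON c.dept_id = p.id GROUP BY p.name

Result:
name        | COUNT(c.id)
------------+------------
Engineering | 1          
Finance     | 1          
HR          | 1          
Marketing   | 0          
Sales       | 2          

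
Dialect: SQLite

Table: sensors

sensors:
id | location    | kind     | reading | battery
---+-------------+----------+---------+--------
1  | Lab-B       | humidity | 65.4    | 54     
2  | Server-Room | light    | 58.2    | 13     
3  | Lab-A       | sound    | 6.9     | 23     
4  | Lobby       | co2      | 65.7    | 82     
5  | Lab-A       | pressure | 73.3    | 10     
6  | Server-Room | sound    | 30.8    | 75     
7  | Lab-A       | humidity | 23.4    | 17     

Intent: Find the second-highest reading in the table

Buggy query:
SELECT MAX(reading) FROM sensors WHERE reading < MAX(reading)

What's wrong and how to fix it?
Bug: The inner MAX is an aggregate inside WHERE, which is not allowed

Fix: Put the inner MAX in a scalar subquery

Corrected query:
SELECT MAX(reading) FROM sensors WHERE reading < (SELECT MAX(reading) FROM sensors)

Result:
MAX(reading)
------------
65.7        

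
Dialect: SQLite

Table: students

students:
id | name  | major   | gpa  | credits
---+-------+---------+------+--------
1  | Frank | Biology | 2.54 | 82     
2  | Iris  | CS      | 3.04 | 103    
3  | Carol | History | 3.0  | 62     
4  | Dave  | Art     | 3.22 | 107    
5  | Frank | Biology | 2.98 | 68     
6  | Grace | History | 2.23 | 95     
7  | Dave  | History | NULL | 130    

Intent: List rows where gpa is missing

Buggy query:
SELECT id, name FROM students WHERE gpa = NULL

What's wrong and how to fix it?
Bug: '= NULL' is always unknown in SQL three-valued logic, so no rows match

Fix: Use IS NULL to test for NULL

Corrected query:
SELECT id, name FROM students WHERE gpa IS NULL

Result:
id | name
---+-----
7  | Dave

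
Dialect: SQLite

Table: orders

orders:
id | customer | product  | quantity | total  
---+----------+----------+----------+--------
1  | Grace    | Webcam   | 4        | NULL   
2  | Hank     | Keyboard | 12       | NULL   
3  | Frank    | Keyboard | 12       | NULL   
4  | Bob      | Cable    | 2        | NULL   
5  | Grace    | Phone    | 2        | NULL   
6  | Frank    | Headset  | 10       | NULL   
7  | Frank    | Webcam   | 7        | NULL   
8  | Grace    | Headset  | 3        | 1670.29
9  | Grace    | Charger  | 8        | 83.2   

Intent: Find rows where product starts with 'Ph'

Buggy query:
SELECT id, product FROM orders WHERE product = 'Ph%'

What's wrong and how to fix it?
Bug: '=' compares the literal string including the % character; pattern matching needs LIKE

Fix: Use LIKE for wildcard pattern matching

Corrected query:
SELECT id, product FROM orders WHERE product LIKE 'Ph%'

Result:
id | product
---+--------
5  | Phone  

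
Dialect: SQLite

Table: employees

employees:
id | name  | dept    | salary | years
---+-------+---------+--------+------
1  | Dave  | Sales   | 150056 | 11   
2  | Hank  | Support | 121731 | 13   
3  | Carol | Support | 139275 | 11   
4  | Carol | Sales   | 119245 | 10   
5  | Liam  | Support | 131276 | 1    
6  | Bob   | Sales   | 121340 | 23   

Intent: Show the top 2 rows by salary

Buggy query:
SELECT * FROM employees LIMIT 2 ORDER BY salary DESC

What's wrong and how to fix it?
Bug: ORDER BY cannot follow LIMIT; LIMIT is the final clause

Fix: Sort with ORDER BY, then apply LIMIT

Corrected query:
SELECT * FROM employees ORDER BY salary DESC LIMIT 2

Result:
id | name  | dept    | salary | years
---+-------+---------+--------+------
1  | Dave  | Sales   | 150056 | 11   
3  | Carol | Support | 139275 | 11   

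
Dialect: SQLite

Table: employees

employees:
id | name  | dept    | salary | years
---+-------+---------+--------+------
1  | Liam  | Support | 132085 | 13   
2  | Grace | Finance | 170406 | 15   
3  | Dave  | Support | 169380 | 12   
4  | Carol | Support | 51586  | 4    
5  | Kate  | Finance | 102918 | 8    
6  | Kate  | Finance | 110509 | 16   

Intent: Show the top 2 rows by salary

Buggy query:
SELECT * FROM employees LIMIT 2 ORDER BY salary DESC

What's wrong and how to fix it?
Bug: LIMIT must come after ORDER BY

Fix: Sort with ORDER BY, then apply LIMIT

Corrected query:
SELECT * FROM employees ORDER BY salary DESC LIMIT 2

Result:
id | name  | dept    | salary | years
---+-------+---------+--------+------
2  | Grace | Finance | 170406 | 15   
3  | Dave  | Support | 169380 | 12   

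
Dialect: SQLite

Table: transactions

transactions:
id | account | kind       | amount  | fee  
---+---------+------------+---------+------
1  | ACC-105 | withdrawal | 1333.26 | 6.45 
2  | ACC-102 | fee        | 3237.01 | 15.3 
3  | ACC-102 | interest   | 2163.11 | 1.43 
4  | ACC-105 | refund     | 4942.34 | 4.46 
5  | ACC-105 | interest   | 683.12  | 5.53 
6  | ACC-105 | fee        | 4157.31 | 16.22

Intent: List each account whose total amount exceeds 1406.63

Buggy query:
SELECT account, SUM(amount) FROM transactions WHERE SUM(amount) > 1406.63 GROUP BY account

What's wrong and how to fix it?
Bug: SUM(amount) is an aggregate, but WHERE filters rows before aggregation

Fix: Move the aggregate condition to a HAVING clause

Corrected query:
SELECT account, SUM(amount) FROM transactions GROUP BY account HAVING SUM(amount) > 1406.63

Result:
account | SUM(amount)
--------+------------
ACC-102 | 5400.12    
ACC-105 | 11116.03   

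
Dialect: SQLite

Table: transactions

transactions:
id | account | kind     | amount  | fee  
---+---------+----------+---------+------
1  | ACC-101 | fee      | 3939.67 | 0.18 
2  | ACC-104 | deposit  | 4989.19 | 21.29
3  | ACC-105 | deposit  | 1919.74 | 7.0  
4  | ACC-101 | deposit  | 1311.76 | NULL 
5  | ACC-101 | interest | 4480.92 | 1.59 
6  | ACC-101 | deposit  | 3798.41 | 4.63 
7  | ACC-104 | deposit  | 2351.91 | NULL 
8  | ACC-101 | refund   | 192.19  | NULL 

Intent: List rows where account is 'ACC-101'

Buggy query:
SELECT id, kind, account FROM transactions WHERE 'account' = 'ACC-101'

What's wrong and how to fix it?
Bug: 'account' in single quotes is a string literal, not the column; the comparison is literal-vs-literal and never true

Fix: Remove the quotes around the column name (or use double quotes for an identifier)

Corrected query:
SELECT id, kind, account FROM transactions WHERE account = 'ACC-101'

Result:
id | kind     | account
---+----------+--------
1  | fee      | ACC-101
4  | deposit  | ACC-101
5  | interest | ACC-101
6  | deposit  | ACC-101
8  | refund   | ACC-101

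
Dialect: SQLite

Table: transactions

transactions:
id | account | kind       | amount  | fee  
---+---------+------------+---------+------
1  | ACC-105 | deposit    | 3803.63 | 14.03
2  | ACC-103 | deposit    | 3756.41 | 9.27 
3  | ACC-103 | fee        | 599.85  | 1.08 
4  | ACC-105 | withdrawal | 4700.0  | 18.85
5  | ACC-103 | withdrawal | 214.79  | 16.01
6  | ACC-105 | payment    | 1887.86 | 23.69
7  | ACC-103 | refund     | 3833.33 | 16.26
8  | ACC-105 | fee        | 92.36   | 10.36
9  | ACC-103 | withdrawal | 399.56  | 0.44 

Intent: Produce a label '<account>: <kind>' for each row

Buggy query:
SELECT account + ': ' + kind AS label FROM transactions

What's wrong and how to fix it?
Bug: '+' is numeric addition; on text columns SQLite converts them to 0 instead of concatenating

Fix: Replace + with || to concatenate text

Corrected query:
SELECT account || ': ' || kind AS label FROM transactions

Result:
label              
-------------------
ACC-105: deposit   
ACC-103: deposit   
ACC-103: fee       
ACC-105: withdrawal
ACC-103: withdrawal
ACC-105: payment   
ACC-103: refund    
ACC-105: fee       
ACC-103: withdrawal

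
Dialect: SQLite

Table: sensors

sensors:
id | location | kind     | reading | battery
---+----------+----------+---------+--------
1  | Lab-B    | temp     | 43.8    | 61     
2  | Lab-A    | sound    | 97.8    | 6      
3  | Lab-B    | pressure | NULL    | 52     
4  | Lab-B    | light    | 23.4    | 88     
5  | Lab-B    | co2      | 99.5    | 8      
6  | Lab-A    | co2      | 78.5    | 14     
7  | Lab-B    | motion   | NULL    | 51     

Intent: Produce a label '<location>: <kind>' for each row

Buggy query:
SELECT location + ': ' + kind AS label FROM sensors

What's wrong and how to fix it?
Bug: '+' is numeric addition; on text columns SQLite converts them to 0 instead of concatenating

Fix: Use the || operator for string concatenation

Corrected query:
SELECT location || ': ' || kind AS label FROM sensors

Result:
label          
---------------
Lab-B: temp    
Lab-A: sound   
Lab-B: pressure
Lab-B: light   
Lab-B: co2     
Lab-A: co2     
Lab-B: motion  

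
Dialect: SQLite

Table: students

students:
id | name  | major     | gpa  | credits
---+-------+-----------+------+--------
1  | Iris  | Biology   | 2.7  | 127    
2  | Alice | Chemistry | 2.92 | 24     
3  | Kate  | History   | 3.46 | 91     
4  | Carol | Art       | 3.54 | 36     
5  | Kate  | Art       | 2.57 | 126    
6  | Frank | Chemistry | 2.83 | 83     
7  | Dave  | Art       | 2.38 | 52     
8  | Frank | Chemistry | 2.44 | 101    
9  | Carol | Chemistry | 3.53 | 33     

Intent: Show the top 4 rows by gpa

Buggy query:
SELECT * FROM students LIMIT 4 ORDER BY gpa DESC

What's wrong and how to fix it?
Bug: LIMIT must come after ORDER BY

Fix: Sort with ORDER BY, then apply LIMIT

Corrected query:
SELECT * FROM students ORDER BY gpa DESC LIMIT 4

Result:
id | name  | major     | gpa  | credits
---+-------+-----------+------+--------
4  | Carol | Art       | 3.54 | 36     
9  | Carol | Chemistry | 3.53 | 33     
3  | Kate  | History   | 3.46 | 91     
2  | Alice | Chemistry | 2.92 | 24     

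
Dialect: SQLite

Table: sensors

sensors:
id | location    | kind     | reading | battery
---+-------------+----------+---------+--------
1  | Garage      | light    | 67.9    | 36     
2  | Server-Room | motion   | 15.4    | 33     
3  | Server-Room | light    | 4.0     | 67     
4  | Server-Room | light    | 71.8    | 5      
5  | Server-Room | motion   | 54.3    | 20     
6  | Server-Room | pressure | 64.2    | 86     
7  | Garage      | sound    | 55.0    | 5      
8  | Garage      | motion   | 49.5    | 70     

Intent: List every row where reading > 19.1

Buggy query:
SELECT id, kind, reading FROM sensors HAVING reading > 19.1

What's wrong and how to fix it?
Bug: This is a non-aggregate query (no GROUP BY, no aggregates), so in SQLite the HAVING clause is invalid here; a row-level condition belongs in WHERE

Fix: Use WHERE for row-level filtering

Corrected query:
SELECT id, kind, reading FROM sensors WHERE reading > 19.1

Result:
id | kind     | reading
---+----------+--------
1  | light    | 67.9   
4  | light    | 71.8   
5  | motion   | 54.3   
6  | pressure | 64.2   
7  | sound    | 55     
8  | motion   | 49.5   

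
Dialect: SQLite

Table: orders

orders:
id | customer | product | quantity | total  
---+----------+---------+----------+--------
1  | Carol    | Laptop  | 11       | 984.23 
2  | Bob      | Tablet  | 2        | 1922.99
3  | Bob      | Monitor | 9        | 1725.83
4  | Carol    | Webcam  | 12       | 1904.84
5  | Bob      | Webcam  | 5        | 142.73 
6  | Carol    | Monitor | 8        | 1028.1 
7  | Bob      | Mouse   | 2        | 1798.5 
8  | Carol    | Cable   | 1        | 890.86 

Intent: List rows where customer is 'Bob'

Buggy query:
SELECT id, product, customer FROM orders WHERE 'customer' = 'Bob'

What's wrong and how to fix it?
Bug: 'customer' in single quotes is a string literal, not the column; the comparison is literal-vs-literal and never true

Fix: Remove the quotes around the column name (or use double quotes for an identifier)

Corrected query:
SELECT id, product, customer FROM orders WHERE customer = 'Bob'

Result:
id | product | customer
---+---------+---------
2  | Tablet  | Bob     
3  | Monitor | Bob     
5  | Webcam  | Bob     
7  | Mouse   | Bob     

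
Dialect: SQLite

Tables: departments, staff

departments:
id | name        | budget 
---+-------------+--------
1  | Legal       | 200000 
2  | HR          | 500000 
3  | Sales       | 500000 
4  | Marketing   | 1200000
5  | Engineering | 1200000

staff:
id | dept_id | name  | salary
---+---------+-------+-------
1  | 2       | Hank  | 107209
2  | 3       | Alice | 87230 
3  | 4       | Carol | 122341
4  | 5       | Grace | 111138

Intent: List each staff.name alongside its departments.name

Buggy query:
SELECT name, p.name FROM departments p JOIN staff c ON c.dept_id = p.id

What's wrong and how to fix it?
Bug: 'name' exists in both joined tables, so the database can't tell which one is meant

Fix: Qualify the column with its table alias (c.name)

Corrected query:
SELECT c.name, p.name FROM departments p JOIN staff c ON c.dept_id = p.id

Result:
name  | name       
------+------------
Hank  | HR         
Alice | Sales      
Carol | Marketing  
Grace | Engineering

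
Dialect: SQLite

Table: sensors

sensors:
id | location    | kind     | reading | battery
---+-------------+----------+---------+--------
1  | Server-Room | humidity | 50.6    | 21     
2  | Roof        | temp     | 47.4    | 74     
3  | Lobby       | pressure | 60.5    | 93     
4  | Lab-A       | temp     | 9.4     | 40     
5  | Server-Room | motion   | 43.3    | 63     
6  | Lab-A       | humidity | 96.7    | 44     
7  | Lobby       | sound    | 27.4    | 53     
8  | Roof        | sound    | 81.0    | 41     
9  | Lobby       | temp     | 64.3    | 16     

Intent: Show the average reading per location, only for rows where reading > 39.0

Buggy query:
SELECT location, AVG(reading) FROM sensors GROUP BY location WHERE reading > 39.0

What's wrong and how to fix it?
Bug: Row-level WHERE must come before GROUP BY in the clause order

Fix: Place WHERE between FROM and GROUP BY

Corrected query:
SELECT location, AVG(reading) FROM sensors WHERE reading > 39.0 GROUP BY location

Result:
location    | AVG(reading)
------------+-------------
Lab-A       | 96.7        
Lobby       | 62.4        
Roof        | 64.2        
Server-Room | 46.95       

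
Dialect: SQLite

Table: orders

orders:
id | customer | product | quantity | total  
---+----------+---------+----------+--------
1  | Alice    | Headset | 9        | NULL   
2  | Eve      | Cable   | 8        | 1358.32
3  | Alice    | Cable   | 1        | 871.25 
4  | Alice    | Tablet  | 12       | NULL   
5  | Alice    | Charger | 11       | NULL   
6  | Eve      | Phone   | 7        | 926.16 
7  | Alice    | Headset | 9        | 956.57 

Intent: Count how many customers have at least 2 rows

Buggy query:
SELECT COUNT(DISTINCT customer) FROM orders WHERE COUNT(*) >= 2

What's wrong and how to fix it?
Bug: WHERE filters individual rows, not groups, so a group-level COUNT is invalid there

Fix: Use a subquery that GROUPs and filters with HAVING, then count its rows

Corrected query:
SELECT COUNT(*) FROM (SELECT customer FROM orders GROUP BY customer HAVING COUNT(*) >= 2)

Result:
COUNT(*)
--------
2       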